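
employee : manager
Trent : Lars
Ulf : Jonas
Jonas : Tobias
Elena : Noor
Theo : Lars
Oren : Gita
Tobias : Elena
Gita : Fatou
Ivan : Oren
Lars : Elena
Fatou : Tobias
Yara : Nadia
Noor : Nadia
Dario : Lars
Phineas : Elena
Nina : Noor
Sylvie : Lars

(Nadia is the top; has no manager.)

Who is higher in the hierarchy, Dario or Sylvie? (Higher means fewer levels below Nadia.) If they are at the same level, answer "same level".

Both Dario and Sylvie are 4 levels below Nadia.

same level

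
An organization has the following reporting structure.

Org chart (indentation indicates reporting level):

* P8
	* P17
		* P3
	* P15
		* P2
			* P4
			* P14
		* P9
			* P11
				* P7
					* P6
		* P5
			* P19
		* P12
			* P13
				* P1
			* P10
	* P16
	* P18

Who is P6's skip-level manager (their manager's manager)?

P11

P6 reports to P7, and P7 reports to P11. So P6's skip-level manager is P11.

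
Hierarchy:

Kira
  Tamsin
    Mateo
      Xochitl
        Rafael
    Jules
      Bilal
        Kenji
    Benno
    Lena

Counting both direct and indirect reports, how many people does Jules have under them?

Jules directly manages Bilal. Under Bilal: Kenji (1). That's 2 in total.

2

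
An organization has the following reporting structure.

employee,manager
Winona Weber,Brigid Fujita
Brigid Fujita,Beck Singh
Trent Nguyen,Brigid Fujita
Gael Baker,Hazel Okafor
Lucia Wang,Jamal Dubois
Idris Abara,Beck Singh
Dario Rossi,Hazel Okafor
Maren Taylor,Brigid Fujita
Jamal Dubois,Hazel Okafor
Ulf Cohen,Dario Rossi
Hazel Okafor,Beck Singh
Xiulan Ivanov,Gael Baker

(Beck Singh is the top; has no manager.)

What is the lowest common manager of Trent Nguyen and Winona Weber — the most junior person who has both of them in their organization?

Brigid Fujita

Trent Nguyen's chain of managers is Brigid Fujita, Beck Singh. Winona Weber's chain of managers is Brigid Fujita, Beck Singh. The first manager that appears in both chains is Brigid Fujita.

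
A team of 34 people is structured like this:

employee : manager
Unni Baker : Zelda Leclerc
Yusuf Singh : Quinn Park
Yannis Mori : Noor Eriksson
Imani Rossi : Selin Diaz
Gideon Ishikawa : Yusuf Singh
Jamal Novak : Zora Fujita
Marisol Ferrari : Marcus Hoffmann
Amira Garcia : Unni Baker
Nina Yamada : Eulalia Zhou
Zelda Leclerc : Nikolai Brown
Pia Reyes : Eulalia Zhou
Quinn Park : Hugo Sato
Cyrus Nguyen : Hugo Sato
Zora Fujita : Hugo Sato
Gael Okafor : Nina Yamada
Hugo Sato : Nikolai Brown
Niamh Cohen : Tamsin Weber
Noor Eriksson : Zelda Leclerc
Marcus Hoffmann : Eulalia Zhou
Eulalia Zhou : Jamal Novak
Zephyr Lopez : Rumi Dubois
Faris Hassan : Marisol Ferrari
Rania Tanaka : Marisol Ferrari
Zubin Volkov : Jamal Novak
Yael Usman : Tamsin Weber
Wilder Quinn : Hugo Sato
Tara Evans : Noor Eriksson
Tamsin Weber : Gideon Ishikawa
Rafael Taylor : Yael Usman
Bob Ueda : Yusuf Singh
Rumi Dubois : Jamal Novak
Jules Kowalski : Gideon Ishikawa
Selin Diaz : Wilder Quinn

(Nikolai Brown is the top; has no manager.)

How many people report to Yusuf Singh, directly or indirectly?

Yusuf Singh directly manages Gideon Ishikawa, Bob Ueda. Under Gideon Ishikawa: Jules Kowalski, Tamsin Weber, Yael Usman, Rafael Taylor, Niamh Cohen (5). Bob Ueda has no reports. So Yusuf Singh's organization is 2 direct reports plus everyone under them: 6 + 1 = 7.

7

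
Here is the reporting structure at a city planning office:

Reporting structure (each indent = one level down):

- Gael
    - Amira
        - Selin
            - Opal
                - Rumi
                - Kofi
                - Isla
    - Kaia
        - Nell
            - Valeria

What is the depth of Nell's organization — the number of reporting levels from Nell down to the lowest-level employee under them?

The longest chain under Nell runs Nell → Valeria, which is 1 level below Nell.

1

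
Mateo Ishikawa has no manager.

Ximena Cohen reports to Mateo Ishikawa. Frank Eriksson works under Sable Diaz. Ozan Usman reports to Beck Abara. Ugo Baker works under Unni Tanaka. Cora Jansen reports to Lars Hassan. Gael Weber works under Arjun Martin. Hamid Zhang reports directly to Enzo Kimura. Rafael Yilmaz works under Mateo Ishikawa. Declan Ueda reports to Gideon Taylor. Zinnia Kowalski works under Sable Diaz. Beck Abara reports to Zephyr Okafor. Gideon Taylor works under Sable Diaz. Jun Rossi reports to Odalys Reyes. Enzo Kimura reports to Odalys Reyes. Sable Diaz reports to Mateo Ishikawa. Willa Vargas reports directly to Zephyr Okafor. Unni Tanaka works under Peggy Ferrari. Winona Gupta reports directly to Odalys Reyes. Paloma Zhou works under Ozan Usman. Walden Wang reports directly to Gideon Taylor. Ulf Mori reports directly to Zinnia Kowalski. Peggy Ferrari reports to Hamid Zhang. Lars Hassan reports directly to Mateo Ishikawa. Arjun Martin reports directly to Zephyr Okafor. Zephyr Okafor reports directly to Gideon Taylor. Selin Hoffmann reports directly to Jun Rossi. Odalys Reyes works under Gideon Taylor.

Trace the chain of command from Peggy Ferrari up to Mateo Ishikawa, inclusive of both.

Peggy Ferrari reports to Hamid Zhang. Hamid Zhang reports to Enzo Kimura. Enzo Kimura reports to Odalys Reyes. Odalys Reyes reports to Gideon Taylor. Gideon Taylor reports to Sable Diaz. Sable Diaz reports to Mateo Ishikawa. Mateo Ishikawa is at the top.

Peggy Ferrari -> Hamid Zhang -> Enzo Kimura -> Odalys Reyes -> Gideon Taylor -> Sable Diaz -> Mateo Ishikawa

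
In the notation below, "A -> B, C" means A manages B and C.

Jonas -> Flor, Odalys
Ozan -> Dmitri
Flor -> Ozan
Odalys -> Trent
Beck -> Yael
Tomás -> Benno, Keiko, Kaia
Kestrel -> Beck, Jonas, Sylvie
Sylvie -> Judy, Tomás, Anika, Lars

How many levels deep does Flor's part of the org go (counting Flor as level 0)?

The longest chain under Flor runs Flor → Ozan → Dmitri, which is 2 levels below Flor.

2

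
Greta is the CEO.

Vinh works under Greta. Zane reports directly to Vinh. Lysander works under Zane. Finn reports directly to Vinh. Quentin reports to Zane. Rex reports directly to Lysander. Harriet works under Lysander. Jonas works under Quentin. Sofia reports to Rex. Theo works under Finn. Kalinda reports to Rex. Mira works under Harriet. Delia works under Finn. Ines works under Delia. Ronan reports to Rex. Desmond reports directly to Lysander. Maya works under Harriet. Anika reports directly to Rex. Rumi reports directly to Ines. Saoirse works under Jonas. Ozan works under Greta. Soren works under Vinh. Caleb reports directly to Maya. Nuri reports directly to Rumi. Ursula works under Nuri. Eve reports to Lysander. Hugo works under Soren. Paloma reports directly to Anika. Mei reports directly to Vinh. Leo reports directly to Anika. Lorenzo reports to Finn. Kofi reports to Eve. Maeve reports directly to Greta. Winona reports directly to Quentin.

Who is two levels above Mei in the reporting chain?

Mei reports to Vinh, and Vinh reports to Greta. So Mei's skip-level manager is Greta.

Greta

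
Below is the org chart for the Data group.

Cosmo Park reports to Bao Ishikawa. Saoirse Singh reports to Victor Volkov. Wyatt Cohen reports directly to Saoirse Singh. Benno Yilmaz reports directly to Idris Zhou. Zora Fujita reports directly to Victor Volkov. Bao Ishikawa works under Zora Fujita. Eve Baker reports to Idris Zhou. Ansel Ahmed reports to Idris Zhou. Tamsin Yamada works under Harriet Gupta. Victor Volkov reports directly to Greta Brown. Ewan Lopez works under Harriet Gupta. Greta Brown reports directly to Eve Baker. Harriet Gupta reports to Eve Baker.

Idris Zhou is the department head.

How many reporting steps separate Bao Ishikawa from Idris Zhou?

5

Chain from Bao Ishikawa up to Idris Zhou: Bao Ishikawa → Zora Fujita → Victor Volkov → Greta Brown → Eve Baker → Idris Zhou. That is 5 steps up, so Bao Ishikawa is 5 levels below Idris Zhou.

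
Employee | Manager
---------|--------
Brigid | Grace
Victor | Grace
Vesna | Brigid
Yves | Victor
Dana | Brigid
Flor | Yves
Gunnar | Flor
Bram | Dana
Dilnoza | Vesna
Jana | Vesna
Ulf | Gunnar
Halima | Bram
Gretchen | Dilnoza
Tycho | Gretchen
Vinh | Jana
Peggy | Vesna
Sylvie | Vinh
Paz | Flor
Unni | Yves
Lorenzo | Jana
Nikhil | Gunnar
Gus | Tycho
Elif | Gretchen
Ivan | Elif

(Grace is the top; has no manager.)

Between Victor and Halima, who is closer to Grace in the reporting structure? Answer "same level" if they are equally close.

Victor is 1 level below Grace; Halima is 4. Victor is higher.

Victor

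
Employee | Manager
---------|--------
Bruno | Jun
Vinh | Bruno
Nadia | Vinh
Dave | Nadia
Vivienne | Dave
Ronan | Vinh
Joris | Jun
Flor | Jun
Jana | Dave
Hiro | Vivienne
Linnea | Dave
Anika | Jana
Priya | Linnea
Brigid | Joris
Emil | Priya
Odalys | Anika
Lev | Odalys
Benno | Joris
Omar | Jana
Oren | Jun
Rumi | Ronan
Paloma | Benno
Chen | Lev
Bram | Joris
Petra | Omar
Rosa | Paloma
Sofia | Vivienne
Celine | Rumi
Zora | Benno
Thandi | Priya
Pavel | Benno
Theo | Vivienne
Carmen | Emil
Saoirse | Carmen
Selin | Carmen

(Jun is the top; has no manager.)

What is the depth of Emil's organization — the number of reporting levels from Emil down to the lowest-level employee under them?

2

The longest chain under Emil runs Emil → Carmen → Selin, which is 2 levels below Emil.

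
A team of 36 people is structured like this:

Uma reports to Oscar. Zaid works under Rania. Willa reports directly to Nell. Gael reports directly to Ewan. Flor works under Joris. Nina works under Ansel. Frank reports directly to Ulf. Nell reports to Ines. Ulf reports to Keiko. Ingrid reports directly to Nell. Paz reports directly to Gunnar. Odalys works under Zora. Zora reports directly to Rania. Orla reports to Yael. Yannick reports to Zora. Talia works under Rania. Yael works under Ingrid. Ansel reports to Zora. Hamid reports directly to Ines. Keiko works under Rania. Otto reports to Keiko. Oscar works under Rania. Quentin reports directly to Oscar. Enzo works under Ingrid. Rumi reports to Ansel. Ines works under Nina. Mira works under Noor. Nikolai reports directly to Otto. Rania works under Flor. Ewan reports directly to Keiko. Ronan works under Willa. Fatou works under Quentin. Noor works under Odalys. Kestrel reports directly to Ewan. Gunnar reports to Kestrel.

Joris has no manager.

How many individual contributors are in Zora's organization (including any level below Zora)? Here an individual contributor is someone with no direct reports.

7

The people in Zora's organization with no one reporting to them are Yannick, Mira, Rumi, Hamid, Enzo, Orla, Ronan. That is 7.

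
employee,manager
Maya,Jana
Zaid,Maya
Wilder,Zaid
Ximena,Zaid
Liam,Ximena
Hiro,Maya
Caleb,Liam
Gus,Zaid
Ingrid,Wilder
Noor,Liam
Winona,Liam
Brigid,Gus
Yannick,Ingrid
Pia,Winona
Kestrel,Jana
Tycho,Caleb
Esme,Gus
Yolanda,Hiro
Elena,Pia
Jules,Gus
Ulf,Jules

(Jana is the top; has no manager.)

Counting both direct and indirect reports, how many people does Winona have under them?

2

Winona directly manages Pia. Under Pia: Elena (1). That's 2 in total.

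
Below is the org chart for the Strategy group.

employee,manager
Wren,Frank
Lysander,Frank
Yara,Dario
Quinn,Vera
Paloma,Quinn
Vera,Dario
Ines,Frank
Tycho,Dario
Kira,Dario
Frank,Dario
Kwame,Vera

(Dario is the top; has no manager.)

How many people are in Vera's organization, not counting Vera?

3

Vera directly manages Quinn, Kwame. Under Quinn: Paloma (1). Kwame has no reports. So Vera's organization is 2 direct reports plus everyone under them: 2 + 1 = 3.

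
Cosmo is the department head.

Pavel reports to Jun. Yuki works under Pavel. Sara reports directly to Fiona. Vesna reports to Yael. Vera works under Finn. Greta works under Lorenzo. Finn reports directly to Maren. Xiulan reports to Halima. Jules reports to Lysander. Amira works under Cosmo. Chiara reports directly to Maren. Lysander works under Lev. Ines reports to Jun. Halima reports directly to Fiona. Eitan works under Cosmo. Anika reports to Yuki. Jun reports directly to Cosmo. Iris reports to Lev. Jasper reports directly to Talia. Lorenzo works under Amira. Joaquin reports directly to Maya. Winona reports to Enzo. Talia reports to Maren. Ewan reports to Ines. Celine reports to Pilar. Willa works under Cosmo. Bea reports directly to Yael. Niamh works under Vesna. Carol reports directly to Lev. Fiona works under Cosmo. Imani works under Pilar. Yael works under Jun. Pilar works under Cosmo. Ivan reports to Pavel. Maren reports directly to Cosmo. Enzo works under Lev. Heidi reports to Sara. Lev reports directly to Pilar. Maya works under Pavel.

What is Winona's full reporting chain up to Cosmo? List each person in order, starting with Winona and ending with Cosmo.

Winona -> Enzo -> Lev -> Pilar -> Cosmo

Winona reports to Enzo. Enzo reports to Lev. Lev reports to Pilar. Pilar reports to Cosmo. Cosmo is at the top.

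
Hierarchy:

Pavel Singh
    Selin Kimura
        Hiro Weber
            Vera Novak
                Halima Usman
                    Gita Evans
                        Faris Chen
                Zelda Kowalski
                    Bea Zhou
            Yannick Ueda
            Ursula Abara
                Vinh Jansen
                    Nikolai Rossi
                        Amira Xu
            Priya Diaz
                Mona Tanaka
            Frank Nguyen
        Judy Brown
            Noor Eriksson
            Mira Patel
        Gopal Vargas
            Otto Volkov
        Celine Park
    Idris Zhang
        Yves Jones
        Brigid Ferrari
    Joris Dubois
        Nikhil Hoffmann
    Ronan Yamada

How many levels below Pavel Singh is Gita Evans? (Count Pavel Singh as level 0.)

5

Chain from Gita Evans up to Pavel Singh: Gita Evans → Halima Usman → Vera Novak → Hiro Weber → Selin Kimura → Pavel Singh. That is 5 steps up, so Gita Evans is 5 levels below Pavel Singh.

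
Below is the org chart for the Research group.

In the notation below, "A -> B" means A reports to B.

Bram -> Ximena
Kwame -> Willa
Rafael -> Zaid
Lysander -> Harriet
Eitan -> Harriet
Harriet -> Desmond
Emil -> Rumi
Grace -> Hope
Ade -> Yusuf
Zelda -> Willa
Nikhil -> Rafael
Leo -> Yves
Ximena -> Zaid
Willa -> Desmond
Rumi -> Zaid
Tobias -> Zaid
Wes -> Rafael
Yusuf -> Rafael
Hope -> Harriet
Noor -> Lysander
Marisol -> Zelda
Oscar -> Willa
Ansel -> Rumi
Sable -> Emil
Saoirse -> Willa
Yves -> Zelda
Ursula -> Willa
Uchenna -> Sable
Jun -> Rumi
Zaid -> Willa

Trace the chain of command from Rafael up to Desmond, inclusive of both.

Rafael -> Zaid -> Willa -> Desmond

Rafael reports to Zaid. Zaid reports to Willa. Willa reports to Desmond. Desmond is at the top.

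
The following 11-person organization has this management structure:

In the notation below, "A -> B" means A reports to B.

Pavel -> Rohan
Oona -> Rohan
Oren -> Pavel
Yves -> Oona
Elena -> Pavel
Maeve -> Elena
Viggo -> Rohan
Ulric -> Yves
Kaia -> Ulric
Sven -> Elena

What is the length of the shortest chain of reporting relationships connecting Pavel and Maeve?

Maeve is in Pavel's organization: the chain from Maeve up to Pavel is Maeve → Elena → Pavel, which is 2 links.

2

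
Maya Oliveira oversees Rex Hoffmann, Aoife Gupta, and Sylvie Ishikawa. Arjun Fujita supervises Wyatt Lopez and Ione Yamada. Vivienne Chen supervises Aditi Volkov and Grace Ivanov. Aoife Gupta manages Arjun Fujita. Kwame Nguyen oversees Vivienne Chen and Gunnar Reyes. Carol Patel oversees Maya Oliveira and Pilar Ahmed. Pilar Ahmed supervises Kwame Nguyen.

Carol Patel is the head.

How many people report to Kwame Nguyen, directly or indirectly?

Kwame Nguyen directly manages Vivienne Chen, Gunnar Reyes. Under Vivienne Chen: Grace Ivanov, Aditi Volkov (2). Gunnar Reyes has no reports. So Kwame Nguyen's organization is 2 direct reports plus everyone under them: 3 + 1 = 4.

4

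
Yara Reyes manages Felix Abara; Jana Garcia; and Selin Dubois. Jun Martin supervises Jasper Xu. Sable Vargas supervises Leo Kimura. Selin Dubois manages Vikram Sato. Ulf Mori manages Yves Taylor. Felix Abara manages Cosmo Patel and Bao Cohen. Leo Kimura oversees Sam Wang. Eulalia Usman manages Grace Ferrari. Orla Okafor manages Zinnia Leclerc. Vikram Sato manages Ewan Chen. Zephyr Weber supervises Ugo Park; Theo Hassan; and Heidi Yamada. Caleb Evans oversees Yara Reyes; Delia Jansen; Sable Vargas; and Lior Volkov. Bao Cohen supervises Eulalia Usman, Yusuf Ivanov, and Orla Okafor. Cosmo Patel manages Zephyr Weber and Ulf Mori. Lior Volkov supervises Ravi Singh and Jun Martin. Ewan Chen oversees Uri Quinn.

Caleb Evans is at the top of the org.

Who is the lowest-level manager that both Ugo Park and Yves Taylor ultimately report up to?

Cosmo Patel

Ugo Park's chain of managers is Zephyr Weber, Cosmo Patel, Felix Abara, Yara Reyes, Caleb Evans. Yves Taylor's chain of managers is Ulf Mori, Cosmo Patel, Felix Abara, Yara Reyes, Caleb Evans. The first manager that appears in both chains is Cosmo Patel.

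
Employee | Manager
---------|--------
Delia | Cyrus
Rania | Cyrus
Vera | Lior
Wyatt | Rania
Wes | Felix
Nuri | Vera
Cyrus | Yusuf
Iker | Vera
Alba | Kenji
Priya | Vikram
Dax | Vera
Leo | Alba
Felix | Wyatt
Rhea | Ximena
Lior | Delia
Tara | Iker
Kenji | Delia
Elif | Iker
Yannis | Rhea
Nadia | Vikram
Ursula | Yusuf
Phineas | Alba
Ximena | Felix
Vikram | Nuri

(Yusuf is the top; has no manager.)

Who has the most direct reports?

Direct-report counts: Yusuf has 2; Cyrus has 2; Delia has 2; Kenji has 1; Alba has 2; Lior has 1; Vera has 3; Iker has 2; Nuri has 1; Vikram has 2; Rania has 1; Wyatt has 1; Felix has 2; Ximena has 1; Rhea has 1. The largest is 3, held by Vera.

Vera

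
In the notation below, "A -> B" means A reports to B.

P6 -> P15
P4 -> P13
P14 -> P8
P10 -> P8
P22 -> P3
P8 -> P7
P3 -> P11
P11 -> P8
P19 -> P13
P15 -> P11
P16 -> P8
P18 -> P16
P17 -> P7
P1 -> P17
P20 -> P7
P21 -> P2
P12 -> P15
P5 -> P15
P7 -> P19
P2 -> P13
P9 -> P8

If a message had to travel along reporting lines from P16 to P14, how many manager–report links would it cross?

2

P16 is 1 level below P8, and P14 is 1 level below P8 (their lowest common manager). The shortest path runs up from P16 to P8 and back down to P14: 1 + 1 = 2 links.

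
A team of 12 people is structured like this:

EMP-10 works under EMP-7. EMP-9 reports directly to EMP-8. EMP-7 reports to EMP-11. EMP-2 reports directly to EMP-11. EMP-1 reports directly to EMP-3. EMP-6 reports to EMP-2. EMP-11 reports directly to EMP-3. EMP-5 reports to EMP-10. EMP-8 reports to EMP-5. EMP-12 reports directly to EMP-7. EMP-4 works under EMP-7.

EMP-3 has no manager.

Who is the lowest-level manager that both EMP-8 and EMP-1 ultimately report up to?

EMP-3

EMP-8's chain of managers is EMP-5, EMP-10, EMP-7, EMP-11, EMP-3. EMP-1's chain of managers is EMP-3. The first manager that appears in both chains is EMP-3.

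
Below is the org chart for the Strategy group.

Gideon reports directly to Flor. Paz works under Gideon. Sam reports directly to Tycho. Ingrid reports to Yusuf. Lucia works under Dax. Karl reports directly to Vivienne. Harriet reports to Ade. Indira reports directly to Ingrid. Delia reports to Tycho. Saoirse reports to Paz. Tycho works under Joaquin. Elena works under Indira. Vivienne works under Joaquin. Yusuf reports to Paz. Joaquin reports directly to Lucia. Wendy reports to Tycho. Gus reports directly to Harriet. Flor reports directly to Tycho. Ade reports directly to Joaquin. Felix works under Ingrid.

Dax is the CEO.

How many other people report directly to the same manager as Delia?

3

Delia reports to Tycho. Tycho's other direct reports are Flor, Sam, Wendy — 3 peers.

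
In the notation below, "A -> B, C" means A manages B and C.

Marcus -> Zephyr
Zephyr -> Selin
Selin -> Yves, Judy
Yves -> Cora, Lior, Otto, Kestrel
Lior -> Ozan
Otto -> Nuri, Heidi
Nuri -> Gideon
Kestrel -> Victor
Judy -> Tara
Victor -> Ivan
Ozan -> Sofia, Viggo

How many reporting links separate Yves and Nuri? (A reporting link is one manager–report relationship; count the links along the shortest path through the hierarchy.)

Nuri is in Yves's organization: the chain from Nuri up to Yves is Nuri → Otto → Yves, which is 2 links.

2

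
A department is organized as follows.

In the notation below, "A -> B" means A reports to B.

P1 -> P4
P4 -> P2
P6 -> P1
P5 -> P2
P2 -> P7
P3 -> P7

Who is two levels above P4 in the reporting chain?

P4 reports to P2, and P2 reports to P7. So P4's skip-level manager is P7.

P7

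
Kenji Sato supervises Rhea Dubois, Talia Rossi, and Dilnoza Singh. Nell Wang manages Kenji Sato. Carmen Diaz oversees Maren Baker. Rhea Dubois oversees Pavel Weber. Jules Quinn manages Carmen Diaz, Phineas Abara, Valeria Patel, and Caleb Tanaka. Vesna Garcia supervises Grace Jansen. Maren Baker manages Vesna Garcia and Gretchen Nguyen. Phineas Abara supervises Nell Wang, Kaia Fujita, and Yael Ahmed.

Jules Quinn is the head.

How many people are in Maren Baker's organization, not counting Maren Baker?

3

Maren Baker directly manages Vesna Garcia, Gretchen Nguyen. Under Vesna Garcia: Grace Jansen (1). Gretchen Nguyen has no reports. So Maren Baker's organization is 2 direct reports plus everyone under them: 2 + 1 = 3.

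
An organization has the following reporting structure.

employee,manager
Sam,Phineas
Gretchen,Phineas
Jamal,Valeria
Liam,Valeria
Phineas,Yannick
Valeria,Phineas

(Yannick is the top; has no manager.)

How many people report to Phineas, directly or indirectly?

Phineas directly manages Valeria, Gretchen, Sam. Under Valeria: Jamal, Liam (2). Gretchen has no reports. Sam has no reports. So Phineas's organization is 3 direct reports plus everyone under them: 3 + 1 + 1 = 5.

5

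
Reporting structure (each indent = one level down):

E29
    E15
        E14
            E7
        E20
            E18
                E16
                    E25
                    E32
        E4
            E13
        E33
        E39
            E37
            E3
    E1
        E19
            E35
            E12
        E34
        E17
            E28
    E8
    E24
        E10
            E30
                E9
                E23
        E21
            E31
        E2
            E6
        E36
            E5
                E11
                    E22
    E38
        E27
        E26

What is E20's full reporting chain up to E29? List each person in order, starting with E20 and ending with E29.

E20 -> E15 -> E29

E20 reports to E15. E15 reports to E29. E29 is at the top.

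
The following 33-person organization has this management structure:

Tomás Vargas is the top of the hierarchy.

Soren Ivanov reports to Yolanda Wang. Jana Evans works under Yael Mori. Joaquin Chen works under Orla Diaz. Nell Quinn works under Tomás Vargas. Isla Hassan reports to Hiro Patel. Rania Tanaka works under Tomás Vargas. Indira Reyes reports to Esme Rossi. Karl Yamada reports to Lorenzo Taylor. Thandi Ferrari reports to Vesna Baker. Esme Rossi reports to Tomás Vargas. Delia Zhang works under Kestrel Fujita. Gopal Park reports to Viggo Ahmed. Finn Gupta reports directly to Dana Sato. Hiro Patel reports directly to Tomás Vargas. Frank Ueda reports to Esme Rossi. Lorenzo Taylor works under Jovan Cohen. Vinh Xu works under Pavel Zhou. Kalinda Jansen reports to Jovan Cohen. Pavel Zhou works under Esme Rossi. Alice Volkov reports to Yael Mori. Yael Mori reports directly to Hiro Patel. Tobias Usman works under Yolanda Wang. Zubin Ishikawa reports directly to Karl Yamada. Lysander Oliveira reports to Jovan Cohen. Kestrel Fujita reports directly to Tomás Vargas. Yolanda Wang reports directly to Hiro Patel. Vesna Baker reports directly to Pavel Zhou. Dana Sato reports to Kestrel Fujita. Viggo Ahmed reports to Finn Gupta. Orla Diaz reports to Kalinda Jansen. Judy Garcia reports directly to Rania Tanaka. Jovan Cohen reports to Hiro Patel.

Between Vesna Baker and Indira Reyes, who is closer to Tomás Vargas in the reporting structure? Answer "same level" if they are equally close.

Vesna Baker is 3 levels below Tomás Vargas; Indira Reyes is 2. Indira Reyes is higher.

Indira Reyes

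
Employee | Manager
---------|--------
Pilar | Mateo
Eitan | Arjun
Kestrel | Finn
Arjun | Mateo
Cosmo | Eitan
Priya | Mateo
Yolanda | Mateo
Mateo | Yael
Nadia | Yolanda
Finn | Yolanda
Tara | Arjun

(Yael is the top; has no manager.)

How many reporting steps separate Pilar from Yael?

2

Chain from Pilar up to Yael: Pilar → Mateo → Yael. That is 2 steps up, so Pilar is 2 levels below Yael.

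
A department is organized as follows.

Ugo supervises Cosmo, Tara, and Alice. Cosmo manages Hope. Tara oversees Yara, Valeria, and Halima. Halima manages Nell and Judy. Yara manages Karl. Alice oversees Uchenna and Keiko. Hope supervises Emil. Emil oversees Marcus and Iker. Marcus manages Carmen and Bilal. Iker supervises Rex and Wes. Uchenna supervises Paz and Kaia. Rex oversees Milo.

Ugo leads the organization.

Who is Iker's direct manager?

Iker reports directly to Emil.

Emil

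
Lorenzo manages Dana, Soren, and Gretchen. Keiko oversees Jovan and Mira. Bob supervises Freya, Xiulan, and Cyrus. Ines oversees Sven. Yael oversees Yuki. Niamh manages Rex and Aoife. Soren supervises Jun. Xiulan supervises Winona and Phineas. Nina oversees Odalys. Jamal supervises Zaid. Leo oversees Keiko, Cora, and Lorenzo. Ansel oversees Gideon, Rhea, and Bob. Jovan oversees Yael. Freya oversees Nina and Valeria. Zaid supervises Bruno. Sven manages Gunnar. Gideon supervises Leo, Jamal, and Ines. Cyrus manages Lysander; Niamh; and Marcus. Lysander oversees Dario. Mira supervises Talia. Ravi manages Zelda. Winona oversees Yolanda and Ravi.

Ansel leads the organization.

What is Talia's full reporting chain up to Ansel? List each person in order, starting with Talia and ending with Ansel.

Talia -> Mira -> Keiko -> Leo -> Gideon -> Ansel

Talia reports to Mira. Mira reports to Keiko. Keiko reports to Leo. Leo reports to Gideon. Gideon reports to Ansel. Ansel is at the top.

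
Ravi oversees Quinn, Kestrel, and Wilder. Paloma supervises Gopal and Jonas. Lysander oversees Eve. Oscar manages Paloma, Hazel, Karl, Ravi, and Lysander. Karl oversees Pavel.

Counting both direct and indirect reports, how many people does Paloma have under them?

Paloma directly manages Gopal, Jonas. Gopal has no reports. Jonas has no reports. So Paloma's organization is 2 direct reports plus everyone under them: 1 + 1 = 2.

2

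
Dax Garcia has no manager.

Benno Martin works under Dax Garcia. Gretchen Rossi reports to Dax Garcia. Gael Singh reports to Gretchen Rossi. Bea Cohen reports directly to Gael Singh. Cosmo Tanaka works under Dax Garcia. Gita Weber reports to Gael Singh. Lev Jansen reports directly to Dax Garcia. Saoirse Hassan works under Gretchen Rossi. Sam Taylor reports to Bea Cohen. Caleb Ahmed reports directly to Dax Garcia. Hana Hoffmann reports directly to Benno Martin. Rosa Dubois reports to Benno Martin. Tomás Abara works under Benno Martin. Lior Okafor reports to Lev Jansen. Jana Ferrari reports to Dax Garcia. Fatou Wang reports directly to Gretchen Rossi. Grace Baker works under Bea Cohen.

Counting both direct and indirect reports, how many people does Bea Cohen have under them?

Bea Cohen directly manages Sam Taylor, Grace Baker. Sam Taylor has no reports. Grace Baker has no reports. So Bea Cohen's organization is 2 direct reports plus everyone under them: 1 + 1 = 2.

2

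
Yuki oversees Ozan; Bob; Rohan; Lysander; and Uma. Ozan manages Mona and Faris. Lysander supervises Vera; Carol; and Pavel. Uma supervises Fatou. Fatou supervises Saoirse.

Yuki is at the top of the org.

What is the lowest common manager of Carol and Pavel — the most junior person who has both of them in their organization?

Lysander

Carol's chain of managers is Lysander, Yuki. Pavel's chain of managers is Lysander, Yuki. The first manager that appears in both chains is Lysander.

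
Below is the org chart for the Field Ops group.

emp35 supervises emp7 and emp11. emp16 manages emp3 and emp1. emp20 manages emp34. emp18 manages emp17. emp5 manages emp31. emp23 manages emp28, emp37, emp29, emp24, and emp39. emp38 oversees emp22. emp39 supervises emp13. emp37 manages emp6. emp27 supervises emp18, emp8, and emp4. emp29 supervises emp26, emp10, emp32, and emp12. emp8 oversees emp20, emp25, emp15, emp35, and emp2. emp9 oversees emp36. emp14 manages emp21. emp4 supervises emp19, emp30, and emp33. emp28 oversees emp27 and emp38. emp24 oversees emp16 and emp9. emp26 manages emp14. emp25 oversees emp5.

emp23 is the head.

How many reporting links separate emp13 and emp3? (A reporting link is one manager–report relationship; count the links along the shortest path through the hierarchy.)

emp13 is 2 levels below emp23, and emp3 is 3 levels below emp23 (their lowest common manager). The shortest path runs up from emp13 to emp23 and back down to emp3: 2 + 3 = 5 links.

5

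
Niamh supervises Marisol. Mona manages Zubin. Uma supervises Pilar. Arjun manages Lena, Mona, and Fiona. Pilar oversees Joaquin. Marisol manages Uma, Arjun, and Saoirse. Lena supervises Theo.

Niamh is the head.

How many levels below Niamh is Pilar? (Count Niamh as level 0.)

3

Chain from Pilar up to Niamh: Pilar → Uma → Marisol → Niamh. That is 3 steps up, so Pilar is 3 levels below Niamh.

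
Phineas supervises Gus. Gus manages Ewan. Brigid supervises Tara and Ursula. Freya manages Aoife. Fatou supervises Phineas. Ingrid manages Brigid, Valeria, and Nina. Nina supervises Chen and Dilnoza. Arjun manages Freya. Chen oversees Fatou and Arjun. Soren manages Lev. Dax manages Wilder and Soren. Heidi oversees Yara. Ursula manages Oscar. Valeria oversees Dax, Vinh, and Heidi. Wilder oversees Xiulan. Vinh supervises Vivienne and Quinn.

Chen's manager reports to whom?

Ingrid

Chen reports to Nina, and Nina reports to Ingrid. So Chen's skip-level manager is Ingrid.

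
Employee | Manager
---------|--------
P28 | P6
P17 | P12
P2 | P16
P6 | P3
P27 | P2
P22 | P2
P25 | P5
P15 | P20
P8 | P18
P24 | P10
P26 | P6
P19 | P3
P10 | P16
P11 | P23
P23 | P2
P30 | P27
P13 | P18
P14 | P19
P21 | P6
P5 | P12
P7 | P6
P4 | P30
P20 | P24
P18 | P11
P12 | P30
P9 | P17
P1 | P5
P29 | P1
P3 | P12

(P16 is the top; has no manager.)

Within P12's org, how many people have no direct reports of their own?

The people in P12's organization with no one reporting to them are P9, P25, P29, P21, P26, P7, P28, P14. That is 8.

8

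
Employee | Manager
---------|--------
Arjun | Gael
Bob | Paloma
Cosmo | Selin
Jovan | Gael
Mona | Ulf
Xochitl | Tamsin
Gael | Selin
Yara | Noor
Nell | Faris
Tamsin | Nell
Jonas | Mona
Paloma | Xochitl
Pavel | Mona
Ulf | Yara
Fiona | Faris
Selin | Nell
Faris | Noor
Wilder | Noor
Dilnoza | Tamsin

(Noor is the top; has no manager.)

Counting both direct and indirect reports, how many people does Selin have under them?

4

Selin directly manages Gael, Cosmo. Under Gael: Jovan, Arjun (2). Cosmo has no reports. So Selin's organization is 2 direct reports plus everyone under them: 3 + 1 = 4.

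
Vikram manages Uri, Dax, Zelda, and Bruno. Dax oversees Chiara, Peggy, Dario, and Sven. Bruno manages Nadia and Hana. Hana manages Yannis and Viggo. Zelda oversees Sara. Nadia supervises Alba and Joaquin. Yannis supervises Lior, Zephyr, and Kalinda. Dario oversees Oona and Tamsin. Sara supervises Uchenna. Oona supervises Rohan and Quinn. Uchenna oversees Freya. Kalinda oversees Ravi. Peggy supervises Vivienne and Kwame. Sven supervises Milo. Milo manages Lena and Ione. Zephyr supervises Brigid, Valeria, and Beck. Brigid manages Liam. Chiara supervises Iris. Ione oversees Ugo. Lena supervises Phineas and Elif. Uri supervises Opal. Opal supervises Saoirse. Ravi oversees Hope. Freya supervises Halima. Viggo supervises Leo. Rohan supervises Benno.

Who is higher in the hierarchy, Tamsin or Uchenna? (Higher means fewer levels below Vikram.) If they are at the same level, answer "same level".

Both Tamsin and Uchenna are 3 levels below Vikram.

same level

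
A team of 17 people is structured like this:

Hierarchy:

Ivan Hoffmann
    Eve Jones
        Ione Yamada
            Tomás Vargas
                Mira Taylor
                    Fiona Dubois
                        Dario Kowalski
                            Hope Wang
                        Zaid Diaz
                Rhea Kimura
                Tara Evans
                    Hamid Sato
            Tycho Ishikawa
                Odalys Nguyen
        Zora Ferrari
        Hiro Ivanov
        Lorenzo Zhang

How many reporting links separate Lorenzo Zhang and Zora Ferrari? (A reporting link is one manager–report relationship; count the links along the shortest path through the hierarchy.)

Lorenzo Zhang is 1 level below Eve Jones, and Zora Ferrari is 1 level below Eve Jones (their lowest common manager). The shortest path runs up from Lorenzo Zhang to Eve Jones and back down to Zora Ferrari: 1 + 1 = 2 links.

2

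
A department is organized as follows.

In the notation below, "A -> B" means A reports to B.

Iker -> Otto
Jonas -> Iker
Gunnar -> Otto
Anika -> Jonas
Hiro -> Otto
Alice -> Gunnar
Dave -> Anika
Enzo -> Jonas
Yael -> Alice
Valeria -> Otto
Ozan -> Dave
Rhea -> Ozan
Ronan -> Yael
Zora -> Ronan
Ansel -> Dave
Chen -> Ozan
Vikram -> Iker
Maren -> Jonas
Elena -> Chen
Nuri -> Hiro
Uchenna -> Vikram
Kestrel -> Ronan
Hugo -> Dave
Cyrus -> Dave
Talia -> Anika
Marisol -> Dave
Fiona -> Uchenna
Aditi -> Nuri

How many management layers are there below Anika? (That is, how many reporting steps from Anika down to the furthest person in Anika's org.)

The longest chain under Anika runs Anika → Dave → Ozan → Chen → Elena, which is 4 levels below Anika.

4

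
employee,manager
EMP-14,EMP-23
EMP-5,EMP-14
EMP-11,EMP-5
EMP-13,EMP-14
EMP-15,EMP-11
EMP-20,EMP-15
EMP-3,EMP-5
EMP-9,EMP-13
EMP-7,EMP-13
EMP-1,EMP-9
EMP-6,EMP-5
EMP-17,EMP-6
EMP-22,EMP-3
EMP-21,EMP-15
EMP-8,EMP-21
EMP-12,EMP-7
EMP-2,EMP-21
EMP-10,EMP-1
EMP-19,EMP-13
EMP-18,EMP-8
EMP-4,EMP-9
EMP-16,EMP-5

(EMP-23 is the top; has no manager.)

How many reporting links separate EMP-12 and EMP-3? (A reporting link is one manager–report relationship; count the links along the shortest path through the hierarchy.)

5

EMP-12 is 3 levels below EMP-14, and EMP-3 is 2 levels below EMP-14 (their lowest common manager). The shortest path runs up from EMP-12 to EMP-14 and back down to EMP-3: 3 + 2 = 5 links.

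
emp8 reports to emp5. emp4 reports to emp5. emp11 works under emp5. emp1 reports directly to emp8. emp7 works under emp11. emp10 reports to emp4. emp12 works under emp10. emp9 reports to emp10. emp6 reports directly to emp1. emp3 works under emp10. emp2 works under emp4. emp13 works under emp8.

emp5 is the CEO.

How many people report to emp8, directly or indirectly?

emp8 directly manages emp1, emp13. Under emp1: emp6 (1). emp13 has no reports. So emp8's organization is 2 direct reports plus everyone under them: 2 + 1 = 3.

3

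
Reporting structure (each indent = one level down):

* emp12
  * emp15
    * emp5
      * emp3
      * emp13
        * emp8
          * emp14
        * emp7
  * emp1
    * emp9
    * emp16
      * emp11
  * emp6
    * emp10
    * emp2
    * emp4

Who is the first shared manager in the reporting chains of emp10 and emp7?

emp10's chain of managers is emp6, emp12. emp7's chain of managers is emp13, emp5, emp15, emp12. The first manager that appears in both chains is emp12.

emp12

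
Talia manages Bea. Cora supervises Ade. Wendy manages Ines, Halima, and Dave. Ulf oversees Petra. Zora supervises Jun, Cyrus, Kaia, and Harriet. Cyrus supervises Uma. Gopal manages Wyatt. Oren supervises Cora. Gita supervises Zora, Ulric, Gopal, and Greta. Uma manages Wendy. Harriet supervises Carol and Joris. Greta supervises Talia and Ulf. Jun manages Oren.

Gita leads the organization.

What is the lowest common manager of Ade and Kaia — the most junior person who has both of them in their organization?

Zora

Ade's chain of managers is Cora, Oren, Jun, Zora, Gita. Kaia's chain of managers is Zora, Gita. The first manager that appears in both chains is Zora.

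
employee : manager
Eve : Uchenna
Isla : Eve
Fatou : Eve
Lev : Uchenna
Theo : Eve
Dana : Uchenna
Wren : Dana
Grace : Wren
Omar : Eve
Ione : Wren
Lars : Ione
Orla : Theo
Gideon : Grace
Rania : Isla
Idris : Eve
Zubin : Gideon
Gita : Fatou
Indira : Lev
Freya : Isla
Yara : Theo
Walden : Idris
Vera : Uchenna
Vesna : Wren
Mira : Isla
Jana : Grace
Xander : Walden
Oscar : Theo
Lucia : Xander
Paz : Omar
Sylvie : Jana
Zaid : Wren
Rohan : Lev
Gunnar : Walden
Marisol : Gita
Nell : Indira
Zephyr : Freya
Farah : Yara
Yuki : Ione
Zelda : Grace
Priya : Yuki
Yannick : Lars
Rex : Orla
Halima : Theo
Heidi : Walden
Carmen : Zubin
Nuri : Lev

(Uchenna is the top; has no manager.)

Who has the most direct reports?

Eve

Direct-report counts: Uchenna has 4; Dana has 1; Wren has 4; Ione has 2; Yuki has 1; Lars has 1; Grace has 3; Jana has 1; Gideon has 1; Zubin has 1; Lev has 3; Indira has 1; Eve has 5; Idris has 1; Walden has 3; Xander has 1; Omar has 1; Theo has 4; Yara has 1; Orla has 1; Fatou has 1; Gita has 1; Isla has 3; Freya has 1. The largest is 5, held by Eve.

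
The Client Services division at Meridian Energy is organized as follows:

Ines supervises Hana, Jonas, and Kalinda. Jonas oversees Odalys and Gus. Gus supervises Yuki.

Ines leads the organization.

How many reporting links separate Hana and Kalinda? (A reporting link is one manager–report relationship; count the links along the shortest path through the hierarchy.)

Hana is 1 level below Ines, and Kalinda is 1 level below Ines (their lowest common manager). The shortest path runs up from Hana to Ines and back down to Kalinda: 1 + 1 = 2 links.

2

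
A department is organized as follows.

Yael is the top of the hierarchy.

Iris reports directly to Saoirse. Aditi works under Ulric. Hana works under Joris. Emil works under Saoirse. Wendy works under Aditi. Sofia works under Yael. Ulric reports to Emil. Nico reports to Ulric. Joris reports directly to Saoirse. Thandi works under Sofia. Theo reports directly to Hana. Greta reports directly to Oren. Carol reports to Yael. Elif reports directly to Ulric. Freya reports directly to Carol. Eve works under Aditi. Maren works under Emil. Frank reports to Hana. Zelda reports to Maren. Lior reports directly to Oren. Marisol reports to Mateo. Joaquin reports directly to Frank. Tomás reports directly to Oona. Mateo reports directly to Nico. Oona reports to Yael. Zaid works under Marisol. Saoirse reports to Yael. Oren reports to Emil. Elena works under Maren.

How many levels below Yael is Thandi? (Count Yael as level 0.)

Chain from Thandi up to Yael: Thandi → Sofia → Yael. That is 2 steps up, so Thandi is 2 levels below Yael.

2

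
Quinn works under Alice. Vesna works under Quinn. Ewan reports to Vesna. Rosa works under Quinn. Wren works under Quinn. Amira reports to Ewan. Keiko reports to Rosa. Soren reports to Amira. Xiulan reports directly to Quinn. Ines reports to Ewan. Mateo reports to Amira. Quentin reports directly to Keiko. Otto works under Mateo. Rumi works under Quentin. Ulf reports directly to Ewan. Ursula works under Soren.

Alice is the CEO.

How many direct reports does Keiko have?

1

Keiko directly manages Quentin. That is 1 direct report.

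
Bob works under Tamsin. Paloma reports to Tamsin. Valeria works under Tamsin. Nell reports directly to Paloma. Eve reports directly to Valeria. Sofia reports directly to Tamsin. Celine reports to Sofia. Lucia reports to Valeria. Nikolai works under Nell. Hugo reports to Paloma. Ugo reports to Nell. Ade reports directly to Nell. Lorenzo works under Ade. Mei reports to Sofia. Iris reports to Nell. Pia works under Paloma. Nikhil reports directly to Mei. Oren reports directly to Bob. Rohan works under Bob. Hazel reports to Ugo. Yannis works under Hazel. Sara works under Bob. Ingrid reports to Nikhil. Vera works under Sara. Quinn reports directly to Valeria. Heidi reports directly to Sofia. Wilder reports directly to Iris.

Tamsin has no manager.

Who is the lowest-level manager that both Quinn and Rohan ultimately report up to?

Quinn's chain of managers is Valeria, Tamsin. Rohan's chain of managers is Bob, Tamsin. The first manager that appears in both chains is Tamsin.

Tamsin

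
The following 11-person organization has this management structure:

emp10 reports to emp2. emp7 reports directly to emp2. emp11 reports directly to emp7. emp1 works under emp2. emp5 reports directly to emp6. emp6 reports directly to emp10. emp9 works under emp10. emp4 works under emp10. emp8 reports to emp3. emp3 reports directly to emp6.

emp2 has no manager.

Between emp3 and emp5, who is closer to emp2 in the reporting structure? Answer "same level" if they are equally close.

same level

Both emp3 and emp5 are 3 levels below emp2.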